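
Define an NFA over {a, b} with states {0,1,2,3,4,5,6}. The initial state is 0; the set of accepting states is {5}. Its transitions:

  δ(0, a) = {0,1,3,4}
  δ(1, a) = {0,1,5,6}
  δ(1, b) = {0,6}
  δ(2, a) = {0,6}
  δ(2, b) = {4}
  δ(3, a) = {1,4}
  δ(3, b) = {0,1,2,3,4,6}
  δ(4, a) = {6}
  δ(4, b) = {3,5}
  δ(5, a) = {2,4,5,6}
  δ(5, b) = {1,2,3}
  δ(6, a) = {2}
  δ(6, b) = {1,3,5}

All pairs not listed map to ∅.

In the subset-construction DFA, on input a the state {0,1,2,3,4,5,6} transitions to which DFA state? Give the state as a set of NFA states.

δ(0,a) = {0,1,3,4}; δ(1,a) = {0,1,5,6}; δ(2,a) = {0,6}; δ(3,a) = {1,4}; δ(4,a) = {6}; δ(5,a) = {2,4,5,6}; δ(6,a) = {2}.
Union: {0,1,2,3,4,5,6}.

{0,1,2,3,4,5,6}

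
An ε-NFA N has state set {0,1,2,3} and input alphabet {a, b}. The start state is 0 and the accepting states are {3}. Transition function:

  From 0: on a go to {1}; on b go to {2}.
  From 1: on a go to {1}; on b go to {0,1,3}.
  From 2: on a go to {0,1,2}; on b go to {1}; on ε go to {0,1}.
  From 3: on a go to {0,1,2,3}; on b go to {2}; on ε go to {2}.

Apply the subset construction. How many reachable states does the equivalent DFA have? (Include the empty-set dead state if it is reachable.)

4

Start state of the DFA: {0} (ε-closure of the NFA start).
{0} --a--> {1}  [new]
{0} --b--> {0,1,2}  [new]
{1} --a--> {1}  [seen]
{1} --b--> {0,1,2,3}  [new]
{0,1,2} --a--> {0,1,2}  [seen]
{0,1,2} --b--> {0,1,2,3}  [seen]
{0,1,2,3} --a--> {0,1,2,3}  [seen]
{0,1,2,3} --b--> {0,1,2,3}  [seen]
Reachable DFA states: {0}, {1}, {0,1,2}, {0,1,2,3}.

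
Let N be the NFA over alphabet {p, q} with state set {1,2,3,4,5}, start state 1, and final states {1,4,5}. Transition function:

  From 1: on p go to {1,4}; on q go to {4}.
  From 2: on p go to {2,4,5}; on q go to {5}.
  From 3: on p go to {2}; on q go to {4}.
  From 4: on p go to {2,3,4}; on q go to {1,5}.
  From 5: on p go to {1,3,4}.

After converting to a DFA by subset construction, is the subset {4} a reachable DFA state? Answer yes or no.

yes

Start state of the DFA: {1}.
{1} --p--> {1,4}  [new]
{1} --q--> {4}  [new]
{1,4} --p--> {1,2,3,4}  [new]
{1,4} --q--> {1,4,5}  [new]
{4} --p--> {2,3,4}  [new]
{4} --q--> {1,5}  [new]
{1,2,3,4} --p--> {1,2,3,4,5}  [new]
{1,2,3,4} --q--> {1,4,5}  [seen]
{1,4,5} --p--> {1,2,3,4}  [seen]
{1,4,5} --q--> {1,4,5}  [seen]
{2,3,4} --p--> {2,3,4,5}  [new]
{2,3,4} --q--> {1,4,5}  [seen]
{1,5} --p--> {1,3,4}  [new]
{1,5} --q--> {4}  [seen]
{1,2,3,4,5} --p--> {1,2,3,4,5}  [seen]
{1,2,3,4,5} --q--> {1,4,5}  [seen]
{2,3,4,5} --p--> {1,2,3,4,5}  [seen]
{2,3,4,5} --q--> {1,4,5}  [seen]
{1,3,4} --p--> {1,2,3,4}  [seen]
{1,3,4} --q--> {1,4,5}  [seen]
Reachable DFA states: {1}, {1,4}, {4}, {1,2,3,4}, {1,4,5}, {2,3,4}, {1,5}, {1,2,3,4,5}, {2,3,4,5}, {1,3,4}.
{4} is among them.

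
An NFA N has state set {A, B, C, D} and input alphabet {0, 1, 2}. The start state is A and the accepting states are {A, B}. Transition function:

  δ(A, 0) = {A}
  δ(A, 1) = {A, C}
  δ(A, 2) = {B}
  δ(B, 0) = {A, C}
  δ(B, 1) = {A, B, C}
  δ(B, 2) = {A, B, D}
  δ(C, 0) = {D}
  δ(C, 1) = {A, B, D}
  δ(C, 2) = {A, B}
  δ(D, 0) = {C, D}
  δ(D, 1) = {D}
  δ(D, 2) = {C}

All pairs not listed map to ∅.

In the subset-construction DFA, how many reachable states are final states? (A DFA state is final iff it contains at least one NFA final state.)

Start state of the DFA: {A}.
{A} --0--> {A}  [seen]
{A} --1--> {A, C}  [new]
{A} --2--> {B}  [new]
{A, C} --0--> {A, D}  [new]
{A, C} --1--> {A, B, C, D}  [new]
{A, C} --2--> {A, B}  [new]
{B} --0--> {A, C}  [seen]
{B} --1--> {A, B, C}  [new]
{B} --2--> {A, B, D}  [new]
{A, D} --0--> {A, C, D}  [new]
{A, D} --1--> {A, C, D}  [seen]
{A, D} --2--> {B, C}  [new]
{A, B, C, D} --0--> {A, C, D}  [seen]
{A, B, C, D} --1--> {A, B, C, D}  [seen]
{A, B, C, D} --2--> {A, B, C, D}  [seen]
{A, B} --0--> {A, C}  [seen]
{A, B} --1--> {A, B, C}  [seen]
{A, B} --2--> {A, B, D}  [seen]
{A, B, C} --0--> {A, C, D}  [seen]
{A, B, C} --1--> {A, B, C, D}  [seen]
{A, B, C} --2--> {A, B, D}  [seen]
{A, B, D} --0--> {A, C, D}  [seen]
{A, B, D} --1--> {A, B, C, D}  [seen]
{A, B, D} --2--> {A, B, C, D}  [seen]
{A, C, D} --0--> {A, C, D}  [seen]
{A, C, D} --1--> {A, B, C, D}  [seen]
{A, C, D} --2--> {A, B, C}  [seen]
{B, C} --0--> {A, C, D}  [seen]
{B, C} --1--> {A, B, C, D}  [seen]
{B, C} --2--> {A, B, D}  [seen]
Reachable DFA states: {A}, {A, C}, {B}, {A, D}, {A, B, C, D}, {A, B}, {A, B, C}, {A, B, D}, {A, C, D}, {B, C}.
Accepting DFA states (contain an NFA accepting state): {A}, {A, C}, {B}, {A, D}, {A, B, C, D}, {A, B}, {A, B, C}, {A, B, D}, {A, C, D}, {B, C}.

10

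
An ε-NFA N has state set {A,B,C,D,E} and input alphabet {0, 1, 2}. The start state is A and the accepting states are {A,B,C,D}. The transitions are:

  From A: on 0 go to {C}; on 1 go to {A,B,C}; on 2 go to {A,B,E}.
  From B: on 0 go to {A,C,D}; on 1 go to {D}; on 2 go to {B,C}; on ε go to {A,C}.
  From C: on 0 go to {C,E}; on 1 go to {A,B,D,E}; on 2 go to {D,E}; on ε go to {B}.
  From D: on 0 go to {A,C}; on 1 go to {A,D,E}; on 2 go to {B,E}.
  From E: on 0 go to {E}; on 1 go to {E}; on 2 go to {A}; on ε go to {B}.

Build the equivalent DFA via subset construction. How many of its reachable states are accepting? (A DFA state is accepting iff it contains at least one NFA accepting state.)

Start state of the DFA: {A} (ε-closure of the NFA start).
{A} --0--> {A,B,C}  [new]
{A} --1--> {A,B,C}  [seen]
{A} --2--> {A,B,C,E}  [new]
{A,B,C} --0--> {A,B,C,D,E}  [new]
{A,B,C} --1--> {A,B,C,D,E}  [seen]
{A,B,C} --2--> {A,B,C,D,E}  [seen]
{A,B,C,E} --0--> {A,B,C,D,E}  [seen]
{A,B,C,E} --1--> {A,B,C,D,E}  [seen]
{A,B,C,E} --2--> {A,B,C,D,E}  [seen]
{A,B,C,D,E} --0--> {A,B,C,D,E}  [seen]
{A,B,C,D,E} --1--> {A,B,C,D,E}  [seen]
{A,B,C,D,E} --2--> {A,B,C,D,E}  [seen]
Reachable DFA states: {A}, {A,B,C}, {A,B,C,E}, {A,B,C,D,E}.
Accepting DFA states (contain an NFA accepting state): {A}, {A,B,C}, {A,B,C,E}, {A,B,C,D,E}.

4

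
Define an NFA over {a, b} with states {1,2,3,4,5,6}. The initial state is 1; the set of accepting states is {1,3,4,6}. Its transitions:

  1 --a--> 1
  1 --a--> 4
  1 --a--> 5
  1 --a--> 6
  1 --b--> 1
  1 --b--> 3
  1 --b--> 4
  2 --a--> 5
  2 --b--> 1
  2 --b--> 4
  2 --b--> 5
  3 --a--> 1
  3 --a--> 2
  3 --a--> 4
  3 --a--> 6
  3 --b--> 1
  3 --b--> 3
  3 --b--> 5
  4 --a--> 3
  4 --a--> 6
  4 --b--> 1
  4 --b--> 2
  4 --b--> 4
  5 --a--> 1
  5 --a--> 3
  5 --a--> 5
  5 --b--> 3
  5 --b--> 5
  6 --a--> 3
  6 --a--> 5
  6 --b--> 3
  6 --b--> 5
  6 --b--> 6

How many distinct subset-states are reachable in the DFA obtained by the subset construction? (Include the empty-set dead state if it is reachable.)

6

Start state of the DFA: {1}.
{1} --a--> {1,4,5,6}  [new]
{1} --b--> {1,3,4}  [new]
{1,4,5,6} --a--> {1,3,4,5,6}  [new]
{1,4,5,6} --b--> {1,2,3,4,5,6}  [new]
{1,3,4} --a--> {1,2,3,4,5,6}  [seen]
{1,3,4} --b--> {1,2,3,4,5}  [new]
{1,3,4,5,6} --a--> {1,2,3,4,5,6}  [seen]
{1,3,4,5,6} --b--> {1,2,3,4,5,6}  [seen]
{1,2,3,4,5,6} --a--> {1,2,3,4,5,6}  [seen]
{1,2,3,4,5,6} --b--> {1,2,3,4,5,6}  [seen]
{1,2,3,4,5} --a--> {1,2,3,4,5,6}  [seen]
{1,2,3,4,5} --b--> {1,2,3,4,5}  [seen]
Reachable DFA states: {1}, {1,4,5,6}, {1,3,4}, {1,3,4,5,6}, {1,2,3,4,5,6}, {1,2,3,4,5}.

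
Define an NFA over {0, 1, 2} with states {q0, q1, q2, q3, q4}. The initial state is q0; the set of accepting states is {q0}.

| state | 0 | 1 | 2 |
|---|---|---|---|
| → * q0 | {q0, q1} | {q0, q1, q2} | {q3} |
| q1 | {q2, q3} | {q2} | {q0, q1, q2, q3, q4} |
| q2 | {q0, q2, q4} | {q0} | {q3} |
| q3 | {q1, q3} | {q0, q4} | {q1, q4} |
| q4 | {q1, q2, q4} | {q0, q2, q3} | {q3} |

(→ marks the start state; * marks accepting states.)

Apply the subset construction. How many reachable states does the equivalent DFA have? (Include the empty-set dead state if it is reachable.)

Start state of the DFA: {q0}.
{q0} --0--> {q0, q1}  [new]
{q0} --1--> {q0, q1, q2}  [new]
{q0} --2--> {q3}  [new]
{q0, q1} --0--> {q0, q1, q2, q3}  [new]
{q0, q1} --1--> {q0, q1, q2}  [seen]
{q0, q1} --2--> {q0, q1, q2, q3, q4}  [new]
{q0, q1, q2} --0--> {q0, q1, q2, q3, q4}  [seen]
{q0, q1, q2} --1--> {q0, q1, q2}  [seen]
{q0, q1, q2} --2--> {q0, q1, q2, q3, q4}  [seen]
{q3} --0--> {q1, q3}  [new]
{q3} --1--> {q0, q4}  [new]
{q3} --2--> {q1, q4}  [new]
{q0, q1, q2, q3} --0--> {q0, q1, q2, q3, q4}  [seen]
{q0, q1, q2, q3} --1--> {q0, q1, q2, q4}  [new]
{q0, q1, q2, q3} --2--> {q0, q1, q2, q3, q4}  [seen]
{q0, q1, q2, q3, q4} --0--> {q0, q1, q2, q3, q4}  [seen]
{q0, q1, q2, q3, q4} --1--> {q0, q1, q2, q3, q4}  [seen]
{q0, q1, q2, q3, q4} --2--> {q0, q1, q2, q3, q4}  [seen]
{q1, q3} --0--> {q1, q2, q3}  [new]
{q1, q3} --1--> {q0, q2, q4}  [new]
{q1, q3} --2--> {q0, q1, q2, q3, q4}  [seen]
{q0, q4} --0--> {q0, q1, q2, q4}  [seen]
{q0, q4} --1--> {q0, q1, q2, q3}  [seen]
{q0, q4} --2--> {q3}  [seen]
{q1, q4} --0--> {q1, q2, q3, q4}  [new]
{q1, q4} --1--> {q0, q2, q3}  [new]
{q1, q4} --2--> {q0, q1, q2, q3, q4}  [seen]
{q0, q1, q2, q4} --0--> {q0, q1, q2, q3, q4}  [seen]
{q0, q1, q2, q4} --1--> {q0, q1, q2, q3}  [seen]
{q0, q1, q2, q4} --2--> {q0, q1, q2, q3, q4}  [seen]
{q1, q2, q3} --0--> {q0, q1, q2, q3, q4}  [seen]
{q1, q2, q3} --1--> {q0, q2, q4}  [seen]
{q1, q2, q3} --2--> {q0, q1, q2, q3, q4}  [seen]
{q0, q2, q4} --0--> {q0, q1, q2, q4}  [seen]
{q0, q2, q4} --1--> {q0, q1, q2, q3}  [seen]
{q0, q2, q4} --2--> {q3}  [seen]
{q1, q2, q3, q4} --0--> {q0, q1, q2, q3, q4}  [seen]
{q1, q2, q3, q4} --1--> {q0, q2, q3, q4}  [new]
{q1, q2, q3, q4} --2--> {q0, q1, q2, q3, q4}  [seen]
{q0, q2, q3} --0--> {q0, q1, q2, q3, q4}  [seen]
{q0, q2, q3} --1--> {q0, q1, q2, q4}  [seen]
{q0, q2, q3} --2--> {q1, q3, q4}  [new]
{q0, q2, q3, q4} --0--> {q0, q1, q2, q3, q4}  [seen]
{q0, q2, q3, q4} --1--> {q0, q1, q2, q3, q4}  [seen]
{q0, q2, q3, q4} --2--> {q1, q3, q4}  [seen]
{q1, q3, q4} --0--> {q1, q2, q3, q4}  [seen]
{q1, q3, q4} --1--> {q0, q2, q3, q4}  [seen]
{q1, q3, q4} --2--> {q0, q1, q2, q3, q4}  [seen]
Reachable DFA states: {q0}, {q0, q1}, {q0, q1, q2}, {q3}, {q0, q1, q2, q3}, {q0, q1, q2, q3, q4}, {q1, q3}, {q0, q4}, {q1, q4}, {q0, q1, q2, q4}, {q1, q2, q3}, {q0, q2, q4}, {q1, q2, q3, q4}, {q0, q2, q3}, {q0, q2, q3, q4}, {q1, q3, q4}.

16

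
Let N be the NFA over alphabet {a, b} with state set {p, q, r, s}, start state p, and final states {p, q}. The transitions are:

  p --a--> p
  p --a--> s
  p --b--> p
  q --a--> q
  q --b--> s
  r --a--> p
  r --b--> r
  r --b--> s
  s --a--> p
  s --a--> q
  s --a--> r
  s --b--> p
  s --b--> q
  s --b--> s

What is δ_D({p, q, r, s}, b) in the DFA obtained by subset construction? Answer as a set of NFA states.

{p, q, r, s}

δ(p,b) = {p}; δ(q,b) = {s}; δ(r,b) = {r, s}; δ(s,b) = {p, q, s}.
Union: {p, q, r, s}.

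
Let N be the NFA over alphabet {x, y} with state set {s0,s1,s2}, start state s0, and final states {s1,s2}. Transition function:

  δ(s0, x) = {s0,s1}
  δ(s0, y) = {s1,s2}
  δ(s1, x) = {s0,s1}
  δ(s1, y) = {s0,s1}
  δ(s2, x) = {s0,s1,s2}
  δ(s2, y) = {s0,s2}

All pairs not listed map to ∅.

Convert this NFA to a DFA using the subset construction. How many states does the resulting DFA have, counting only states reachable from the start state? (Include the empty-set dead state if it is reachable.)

Start state of the DFA: {s0}.
{s0} --x--> {s0,s1}  [new]
{s0} --y--> {s1,s2}  [new]
{s0,s1} --x--> {s0,s1}  [seen]
{s0,s1} --y--> {s0,s1,s2}  [new]
{s1,s2} --x--> {s0,s1,s2}  [seen]
{s1,s2} --y--> {s0,s1,s2}  [seen]
{s0,s1,s2} --x--> {s0,s1,s2}  [seen]
{s0,s1,s2} --y--> {s0,s1,s2}  [seen]
Reachable DFA states: {s0}, {s0,s1}, {s1,s2}, {s0,s1,s2}.

4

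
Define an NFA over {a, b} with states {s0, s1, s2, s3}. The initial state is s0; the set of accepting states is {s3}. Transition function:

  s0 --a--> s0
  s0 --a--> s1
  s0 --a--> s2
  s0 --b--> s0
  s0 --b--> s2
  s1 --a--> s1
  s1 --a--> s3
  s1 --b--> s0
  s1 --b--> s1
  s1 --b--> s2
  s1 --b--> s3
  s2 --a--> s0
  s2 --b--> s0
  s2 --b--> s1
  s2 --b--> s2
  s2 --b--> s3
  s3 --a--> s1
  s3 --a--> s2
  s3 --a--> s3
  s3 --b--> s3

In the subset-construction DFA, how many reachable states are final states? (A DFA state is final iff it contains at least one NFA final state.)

1

Start state of the DFA: {s0}.
{s0} --a--> {s0, s1, s2}  [new]
{s0} --b--> {s0, s2}  [new]
{s0, s1, s2} --a--> {s0, s1, s2, s3}  [new]
{s0, s1, s2} --b--> {s0, s1, s2, s3}  [seen]
{s0, s2} --a--> {s0, s1, s2}  [seen]
{s0, s2} --b--> {s0, s1, s2, s3}  [seen]
{s0, s1, s2, s3} --a--> {s0, s1, s2, s3}  [seen]
{s0, s1, s2, s3} --b--> {s0, s1, s2, s3}  [seen]
Reachable DFA states: {s0}, {s0, s1, s2}, {s0, s2}, {s0, s1, s2, s3}.
Accepting DFA states (contain an NFA accepting state): {s0, s1, s2, s3}.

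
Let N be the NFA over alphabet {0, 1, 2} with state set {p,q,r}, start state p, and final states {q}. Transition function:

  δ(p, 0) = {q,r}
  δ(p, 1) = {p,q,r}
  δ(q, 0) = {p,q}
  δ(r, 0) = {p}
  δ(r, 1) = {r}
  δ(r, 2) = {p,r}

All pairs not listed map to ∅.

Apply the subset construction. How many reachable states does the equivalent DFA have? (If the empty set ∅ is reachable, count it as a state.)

7

Start state of the DFA: {p}.
{p} --0--> {q,r}  [new]
{p} --1--> {p,q,r}  [new]
{p} --2--> ∅  [new]
{q,r} --0--> {p,q}  [new]
{q,r} --1--> {r}  [new]
{q,r} --2--> {p,r}  [new]
{p,q,r} --0--> {p,q,r}  [seen]
{p,q,r} --1--> {p,q,r}  [seen]
{p,q,r} --2--> {p,r}  [seen]
∅ --0--> ∅  [seen]
∅ --1--> ∅  [seen]
∅ --2--> ∅  [seen]
{p,q} --0--> {p,q,r}  [seen]
{p,q} --1--> {p,q,r}  [seen]
{p,q} --2--> ∅  [seen]
{r} --0--> {p}  [seen]
{r} --1--> {r}  [seen]
{r} --2--> {p,r}  [seen]
{p,r} --0--> {p,q,r}  [seen]
{p,r} --1--> {p,q,r}  [seen]
{p,r} --2--> {p,r}  [seen]
Reachable DFA states: {p}, {q,r}, {p,q,r}, ∅, {p,q}, {r}, {p,r}.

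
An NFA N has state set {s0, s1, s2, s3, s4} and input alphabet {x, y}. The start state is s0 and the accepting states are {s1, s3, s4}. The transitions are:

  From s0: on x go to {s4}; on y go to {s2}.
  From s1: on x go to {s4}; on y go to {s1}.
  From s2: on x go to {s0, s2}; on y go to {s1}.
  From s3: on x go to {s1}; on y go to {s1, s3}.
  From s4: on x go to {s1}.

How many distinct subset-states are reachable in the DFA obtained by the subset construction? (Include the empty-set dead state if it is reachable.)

9

Start state of the DFA: {s0}.
{s0} --x--> {s4}  [new]
{s0} --y--> {s2}  [new]
{s4} --x--> {s1}  [new]
{s4} --y--> ∅  [new]
{s2} --x--> {s0, s2}  [new]
{s2} --y--> {s1}  [seen]
{s1} --x--> {s4}  [seen]
{s1} --y--> {s1}  [seen]
∅ --x--> ∅  [seen]
∅ --y--> ∅  [seen]
{s0, s2} --x--> {s0, s2, s4}  [new]
{s0, s2} --y--> {s1, s2}  [new]
{s0, s2, s4} --x--> {s0, s1, s2, s4}  [new]
{s0, s2, s4} --y--> {s1, s2}  [seen]
{s1, s2} --x--> {s0, s2, s4}  [seen]
{s1, s2} --y--> {s1}  [seen]
{s0, s1, s2, s4} --x--> {s0, s1, s2, s4}  [seen]
{s0, s1, s2, s4} --y--> {s1, s2}  [seen]
Reachable DFA states: {s0}, {s4}, {s2}, {s1}, ∅, {s0, s2}, {s0, s2, s4}, {s1, s2}, {s0, s1, s2, s4}.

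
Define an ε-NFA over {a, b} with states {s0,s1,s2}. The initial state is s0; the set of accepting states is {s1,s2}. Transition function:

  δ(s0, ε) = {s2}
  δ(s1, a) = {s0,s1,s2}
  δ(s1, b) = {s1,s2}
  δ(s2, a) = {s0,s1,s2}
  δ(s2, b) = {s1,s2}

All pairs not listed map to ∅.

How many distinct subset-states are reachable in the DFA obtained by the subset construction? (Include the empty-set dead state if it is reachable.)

Start state of the DFA: {s0,s2} (ε-closure of the NFA start).
{s0,s2} --a--> {s0,s1,s2}  [new]
{s0,s2} --b--> {s1,s2}  [new]
{s0,s1,s2} --a--> {s0,s1,s2}  [seen]
{s0,s1,s2} --b--> {s1,s2}  [seen]
{s1,s2} --a--> {s0,s1,s2}  [seen]
{s1,s2} --b--> {s1,s2}  [seen]
Reachable DFA states: {s0,s2}, {s0,s1,s2}, {s1,s2}.

3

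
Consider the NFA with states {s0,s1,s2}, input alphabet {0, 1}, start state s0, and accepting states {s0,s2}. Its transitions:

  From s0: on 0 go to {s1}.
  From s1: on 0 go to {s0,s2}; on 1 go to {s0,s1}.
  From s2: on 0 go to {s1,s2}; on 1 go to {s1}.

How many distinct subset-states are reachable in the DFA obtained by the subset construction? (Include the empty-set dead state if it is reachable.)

7

Start state of the DFA: {s0}.
{s0} --0--> {s1}  [new]
{s0} --1--> ∅  [new]
{s1} --0--> {s0,s2}  [new]
{s1} --1--> {s0,s1}  [new]
∅ --0--> ∅  [seen]
∅ --1--> ∅  [seen]
{s0,s2} --0--> {s1,s2}  [new]
{s0,s2} --1--> {s1}  [seen]
{s0,s1} --0--> {s0,s1,s2}  [new]
{s0,s1} --1--> {s0,s1}  [seen]
{s1,s2} --0--> {s0,s1,s2}  [seen]
{s1,s2} --1--> {s0,s1}  [seen]
{s0,s1,s2} --0--> {s0,s1,s2}  [seen]
{s0,s1,s2} --1--> {s0,s1}  [seen]
Reachable DFA states: {s0}, {s1}, ∅, {s0,s2}, {s0,s1}, {s1,s2}, {s0,s1,s2}.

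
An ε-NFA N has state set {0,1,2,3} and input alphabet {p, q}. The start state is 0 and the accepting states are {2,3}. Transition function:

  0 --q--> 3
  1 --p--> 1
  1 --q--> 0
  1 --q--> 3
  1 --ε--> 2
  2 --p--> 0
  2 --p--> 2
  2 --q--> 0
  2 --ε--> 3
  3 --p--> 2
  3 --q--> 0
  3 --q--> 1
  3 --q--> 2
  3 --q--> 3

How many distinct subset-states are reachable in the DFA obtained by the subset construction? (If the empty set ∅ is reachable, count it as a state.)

Start state of the DFA: {0} (ε-closure of the NFA start).
{0} --p--> ∅  [new]
{0} --q--> {3}  [new]
∅ --p--> ∅  [seen]
∅ --q--> ∅  [seen]
{3} --p--> {2,3}  [new]
{3} --q--> {0,1,2,3}  [new]
{2,3} --p--> {0,2,3}  [new]
{2,3} --q--> {0,1,2,3}  [seen]
{0,1,2,3} --p--> {0,1,2,3}  [seen]
{0,1,2,3} --q--> {0,1,2,3}  [seen]
{0,2,3} --p--> {0,2,3}  [seen]
{0,2,3} --q--> {0,1,2,3}  [seen]
Reachable DFA states: {0}, ∅, {3}, {2,3}, {0,1,2,3}, {0,2,3}.

6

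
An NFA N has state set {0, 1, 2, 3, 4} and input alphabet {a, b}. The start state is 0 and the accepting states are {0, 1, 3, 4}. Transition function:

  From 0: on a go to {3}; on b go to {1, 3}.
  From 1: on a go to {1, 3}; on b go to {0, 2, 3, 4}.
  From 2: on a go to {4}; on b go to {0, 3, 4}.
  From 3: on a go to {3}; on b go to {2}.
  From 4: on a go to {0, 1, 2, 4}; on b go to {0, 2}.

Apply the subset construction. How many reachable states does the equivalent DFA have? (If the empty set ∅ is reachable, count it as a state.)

Start state of the DFA: {0}.
{0} --a--> {3}  [new]
{0} --b--> {1, 3}  [new]
{3} --a--> {3}  [seen]
{3} --b--> {2}  [new]
{1, 3} --a--> {1, 3}  [seen]
{1, 3} --b--> {0, 2, 3, 4}  [new]
{2} --a--> {4}  [new]
{2} --b--> {0, 3, 4}  [new]
{0, 2, 3, 4} --a--> {0, 1, 2, 3, 4}  [new]
{0, 2, 3, 4} --b--> {0, 1, 2, 3, 4}  [seen]
{4} --a--> {0, 1, 2, 4}  [new]
{4} --b--> {0, 2}  [new]
{0, 3, 4} --a--> {0, 1, 2, 3, 4}  [seen]
{0, 3, 4} --b--> {0, 1, 2, 3}  [new]
{0, 1, 2, 3, 4} --a--> {0, 1, 2, 3, 4}  [seen]
{0, 1, 2, 3, 4} --b--> {0, 1, 2, 3, 4}  [seen]
{0, 1, 2, 4} --a--> {0, 1, 2, 3, 4}  [seen]
{0, 1, 2, 4} --b--> {0, 1, 2, 3, 4}  [seen]
{0, 2} --a--> {3, 4}  [new]
{0, 2} --b--> {0, 1, 3, 4}  [new]
{0, 1, 2, 3} --a--> {1, 3, 4}  [new]
{0, 1, 2, 3} --b--> {0, 1, 2, 3, 4}  [seen]
{3, 4} --a--> {0, 1, 2, 3, 4}  [seen]
{3, 4} --b--> {0, 2}  [seen]
{0, 1, 3, 4} --a--> {0, 1, 2, 3, 4}  [seen]
{0, 1, 3, 4} --b--> {0, 1, 2, 3, 4}  [seen]
{1, 3, 4} --a--> {0, 1, 2, 3, 4}  [seen]
{1, 3, 4} --b--> {0, 2, 3, 4}  [seen]
Reachable DFA states: {0}, {3}, {1, 3}, {2}, {0, 2, 3, 4}, {4}, {0, 3, 4}, {0, 1, 2, 3, 4}, {0, 1, 2, 4}, {0, 2}, {0, 1, 2, 3}, {3, 4}, {0, 1, 3, 4}, {1, 3, 4}.

14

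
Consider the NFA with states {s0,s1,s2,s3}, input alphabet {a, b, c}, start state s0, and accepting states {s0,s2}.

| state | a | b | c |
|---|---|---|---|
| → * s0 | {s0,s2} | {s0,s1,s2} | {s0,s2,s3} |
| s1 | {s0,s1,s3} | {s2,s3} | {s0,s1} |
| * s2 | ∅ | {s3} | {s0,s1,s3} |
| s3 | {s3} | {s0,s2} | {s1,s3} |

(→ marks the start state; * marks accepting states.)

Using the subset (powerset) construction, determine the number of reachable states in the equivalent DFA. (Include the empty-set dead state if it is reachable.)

5

Start state of the DFA: {s0}.
{s0} --a--> {s0,s2}  [new]
{s0} --b--> {s0,s1,s2}  [new]
{s0} --c--> {s0,s2,s3}  [new]
{s0,s2} --a--> {s0,s2}  [seen]
{s0,s2} --b--> {s0,s1,s2,s3}  [new]
{s0,s2} --c--> {s0,s1,s2,s3}  [seen]
{s0,s1,s2} --a--> {s0,s1,s2,s3}  [seen]
{s0,s1,s2} --b--> {s0,s1,s2,s3}  [seen]
{s0,s1,s2} --c--> {s0,s1,s2,s3}  [seen]
{s0,s2,s3} --a--> {s0,s2,s3}  [seen]
{s0,s2,s3} --b--> {s0,s1,s2,s3}  [seen]
{s0,s2,s3} --c--> {s0,s1,s2,s3}  [seen]
{s0,s1,s2,s3} --a--> {s0,s1,s2,s3}  [seen]
{s0,s1,s2,s3} --b--> {s0,s1,s2,s3}  [seen]
{s0,s1,s2,s3} --c--> {s0,s1,s2,s3}  [seen]
Reachable DFA states: {s0}, {s0,s2}, {s0,s1,s2}, {s0,s2,s3}, {s0,s1,s2,s3}.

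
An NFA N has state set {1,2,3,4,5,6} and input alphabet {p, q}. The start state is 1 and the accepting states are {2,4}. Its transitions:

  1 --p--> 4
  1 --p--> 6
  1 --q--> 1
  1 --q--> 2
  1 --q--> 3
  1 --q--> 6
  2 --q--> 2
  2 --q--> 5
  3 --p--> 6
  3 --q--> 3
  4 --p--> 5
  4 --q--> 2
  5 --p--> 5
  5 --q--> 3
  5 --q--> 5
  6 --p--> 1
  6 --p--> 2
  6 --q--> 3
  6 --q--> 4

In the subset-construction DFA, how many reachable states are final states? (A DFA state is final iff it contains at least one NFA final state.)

12

Start state of the DFA: {1}.
{1} --p--> {4,6}  [new]
{1} --q--> {1,2,3,6}  [new]
{4,6} --p--> {1,2,5}  [new]
{4,6} --q--> {2,3,4}  [new]
{1,2,3,6} --p--> {1,2,4,6}  [new]
{1,2,3,6} --q--> {1,2,3,4,5,6}  [new]
{1,2,5} --p--> {4,5,6}  [new]
{1,2,5} --q--> {1,2,3,5,6}  [new]
{2,3,4} --p--> {5,6}  [new]
{2,3,4} --q--> {2,3,5}  [new]
{1,2,4,6} --p--> {1,2,4,5,6}  [new]
{1,2,4,6} --q--> {1,2,3,4,5,6}  [seen]
{1,2,3,4,5,6} --p--> {1,2,4,5,6}  [seen]
{1,2,3,4,5,6} --q--> {1,2,3,4,5,6}  [seen]
{4,5,6} --p--> {1,2,5}  [seen]
{4,5,6} --q--> {2,3,4,5}  [new]
{1,2,3,5,6} --p--> {1,2,4,5,6}  [seen]
{1,2,3,5,6} --q--> {1,2,3,4,5,6}  [seen]
{5,6} --p--> {1,2,5}  [seen]
{5,6} --q--> {3,4,5}  [new]
{2,3,5} --p--> {5,6}  [seen]
{2,3,5} --q--> {2,3,5}  [seen]
{1,2,4,5,6} --p--> {1,2,4,5,6}  [seen]
{1,2,4,5,6} --q--> {1,2,3,4,5,6}  [seen]
{2,3,4,5} --p--> {5,6}  [seen]
{2,3,4,5} --q--> {2,3,5}  [seen]
{3,4,5} --p--> {5,6}  [seen]
{3,4,5} --q--> {2,3,5}  [seen]
Reachable DFA states: {1}, {4,6}, {1,2,3,6}, {1,2,5}, {2,3,4}, {1,2,4,6}, {1,2,3,4,5,6}, {4,5,6}, {1,2,3,5,6}, {5,6}, {2,3,5}, {1,2,4,5,6}, {2,3,4,5}, {3,4,5}.
Accepting DFA states (contain an NFA accepting state): {4,6}, {1,2,3,6}, {1,2,5}, {2,3,4}, {1,2,4,6}, {1,2,3,4,5,6}, {4,5,6}, {1,2,3,5,6}, {2,3,5}, {1,2,4,5,6}, {2,3,4,5}, {3,4,5}.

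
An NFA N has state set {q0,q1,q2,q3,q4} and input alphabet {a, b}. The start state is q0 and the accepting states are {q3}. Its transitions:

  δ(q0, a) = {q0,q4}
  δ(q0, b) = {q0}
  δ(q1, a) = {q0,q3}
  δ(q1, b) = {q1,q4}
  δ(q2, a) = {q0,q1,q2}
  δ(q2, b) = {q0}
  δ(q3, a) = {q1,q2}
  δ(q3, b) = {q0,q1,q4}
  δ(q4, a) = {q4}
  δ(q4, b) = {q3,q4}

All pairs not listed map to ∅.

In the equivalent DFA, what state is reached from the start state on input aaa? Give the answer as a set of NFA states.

Start: {q0}.
δ(q0,a) = {q0,q4}.
Union: {q0,q4}.
After a: {q0,q4}.
δ(q0,a) = {q0,q4}; δ(q4,a) = {q4}.
Union: {q0,q4}.
After a: {q0,q4}.
δ(q0,a) = {q0,q4}; δ(q4,a) = {q4}.
Union: {q0,q4}.
After a: {q0,q4}.

{q0,q4}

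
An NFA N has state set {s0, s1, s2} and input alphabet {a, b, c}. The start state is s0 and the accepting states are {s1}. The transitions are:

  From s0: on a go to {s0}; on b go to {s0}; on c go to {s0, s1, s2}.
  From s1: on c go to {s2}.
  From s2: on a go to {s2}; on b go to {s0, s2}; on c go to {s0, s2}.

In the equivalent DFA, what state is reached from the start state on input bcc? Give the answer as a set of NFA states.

Start: {s0}.
δ(s0,b) = {s0}.
Union: {s0}.
After b: {s0}.
δ(s0,c) = {s0, s1, s2}.
Union: {s0, s1, s2}.
After c: {s0, s1, s2}.
δ(s0,c) = {s0, s1, s2}; δ(s1,c) = {s2}; δ(s2,c) = {s0, s2}.
Union: {s0, s1, s2}.
After c: {s0, s1, s2}.

{s0, s1, s2}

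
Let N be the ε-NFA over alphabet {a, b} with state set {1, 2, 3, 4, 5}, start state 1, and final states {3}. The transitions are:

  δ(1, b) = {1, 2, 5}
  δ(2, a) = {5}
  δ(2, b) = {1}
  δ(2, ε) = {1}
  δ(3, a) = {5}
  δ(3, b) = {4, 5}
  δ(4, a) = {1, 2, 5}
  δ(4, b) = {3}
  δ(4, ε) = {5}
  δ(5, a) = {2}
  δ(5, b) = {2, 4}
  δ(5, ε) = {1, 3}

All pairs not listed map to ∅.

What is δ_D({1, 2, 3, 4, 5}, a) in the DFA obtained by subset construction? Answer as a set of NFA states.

δ(1,a) = ∅; δ(2,a) = {5}; δ(3,a) = {5}; δ(4,a) = {1, 2, 5}; δ(5,a) = {2}.
Union: {1, 2, 5}.
ε-closure gives {1, 2, 3, 5}.

{1, 2, 3, 5}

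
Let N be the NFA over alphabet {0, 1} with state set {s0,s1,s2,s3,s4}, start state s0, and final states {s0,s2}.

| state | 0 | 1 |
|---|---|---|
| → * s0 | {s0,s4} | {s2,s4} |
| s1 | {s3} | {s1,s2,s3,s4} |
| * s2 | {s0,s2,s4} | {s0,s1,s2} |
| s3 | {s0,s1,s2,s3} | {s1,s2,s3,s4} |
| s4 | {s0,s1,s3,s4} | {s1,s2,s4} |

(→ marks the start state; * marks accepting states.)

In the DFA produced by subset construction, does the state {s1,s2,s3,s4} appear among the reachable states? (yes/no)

Start state of the DFA: {s0}.
{s0} --0--> {s0,s4}  [new]
{s0} --1--> {s2,s4}  [new]
{s0,s4} --0--> {s0,s1,s3,s4}  [new]
{s0,s4} --1--> {s1,s2,s4}  [new]
{s2,s4} --0--> {s0,s1,s2,s3,s4}  [new]
{s2,s4} --1--> {s0,s1,s2,s4}  [new]
{s0,s1,s3,s4} --0--> {s0,s1,s2,s3,s4}  [seen]
{s0,s1,s3,s4} --1--> {s1,s2,s3,s4}  [new]
{s1,s2,s4} --0--> {s0,s1,s2,s3,s4}  [seen]
{s1,s2,s4} --1--> {s0,s1,s2,s3,s4}  [seen]
{s0,s1,s2,s3,s4} --0--> {s0,s1,s2,s3,s4}  [seen]
{s0,s1,s2,s3,s4} --1--> {s0,s1,s2,s3,s4}  [seen]
{s0,s1,s2,s4} --0--> {s0,s1,s2,s3,s4}  [seen]
{s0,s1,s2,s4} --1--> {s0,s1,s2,s3,s4}  [seen]
{s1,s2,s3,s4} --0--> {s0,s1,s2,s3,s4}  [seen]
{s1,s2,s3,s4} --1--> {s0,s1,s2,s3,s4}  [seen]
Reachable DFA states: {s0}, {s0,s4}, {s2,s4}, {s0,s1,s3,s4}, {s1,s2,s4}, {s0,s1,s2,s3,s4}, {s0,s1,s2,s4}, {s1,s2,s3,s4}.
{s1,s2,s3,s4} is among them.

yes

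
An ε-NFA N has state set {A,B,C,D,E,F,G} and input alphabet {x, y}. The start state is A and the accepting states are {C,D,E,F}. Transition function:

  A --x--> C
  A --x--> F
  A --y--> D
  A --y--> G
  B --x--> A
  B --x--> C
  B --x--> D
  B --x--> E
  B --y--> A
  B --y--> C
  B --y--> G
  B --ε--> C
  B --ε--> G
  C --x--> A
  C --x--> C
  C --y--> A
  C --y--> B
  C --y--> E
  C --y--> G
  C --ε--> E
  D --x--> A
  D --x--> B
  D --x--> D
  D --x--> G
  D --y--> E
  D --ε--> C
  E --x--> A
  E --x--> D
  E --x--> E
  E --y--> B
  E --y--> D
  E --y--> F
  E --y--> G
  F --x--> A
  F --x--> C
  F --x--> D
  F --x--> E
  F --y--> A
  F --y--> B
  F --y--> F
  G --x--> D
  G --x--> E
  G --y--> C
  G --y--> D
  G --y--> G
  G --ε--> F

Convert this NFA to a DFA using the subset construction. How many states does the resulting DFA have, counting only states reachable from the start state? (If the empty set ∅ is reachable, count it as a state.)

5

Start state of the DFA: {A} (ε-closure of the NFA start).
{A} --x--> {C,E,F}  [new]
{A} --y--> {C,D,E,F,G}  [new]
{C,E,F} --x--> {A,C,D,E}  [new]
{C,E,F} --y--> {A,B,C,D,E,F,G}  [new]
{C,D,E,F,G} --x--> {A,B,C,D,E,F,G}  [seen]
{C,D,E,F,G} --y--> {A,B,C,D,E,F,G}  [seen]
{A,C,D,E} --x--> {A,B,C,D,E,F,G}  [seen]
{A,C,D,E} --y--> {A,B,C,D,E,F,G}  [seen]
{A,B,C,D,E,F,G} --x--> {A,B,C,D,E,F,G}  [seen]
{A,B,C,D,E,F,G} --y--> {A,B,C,D,E,F,G}  [seen]
Reachable DFA states: {A}, {C,E,F}, {C,D,E,F,G}, {A,C,D,E}, {A,B,C,D,E,F,G}.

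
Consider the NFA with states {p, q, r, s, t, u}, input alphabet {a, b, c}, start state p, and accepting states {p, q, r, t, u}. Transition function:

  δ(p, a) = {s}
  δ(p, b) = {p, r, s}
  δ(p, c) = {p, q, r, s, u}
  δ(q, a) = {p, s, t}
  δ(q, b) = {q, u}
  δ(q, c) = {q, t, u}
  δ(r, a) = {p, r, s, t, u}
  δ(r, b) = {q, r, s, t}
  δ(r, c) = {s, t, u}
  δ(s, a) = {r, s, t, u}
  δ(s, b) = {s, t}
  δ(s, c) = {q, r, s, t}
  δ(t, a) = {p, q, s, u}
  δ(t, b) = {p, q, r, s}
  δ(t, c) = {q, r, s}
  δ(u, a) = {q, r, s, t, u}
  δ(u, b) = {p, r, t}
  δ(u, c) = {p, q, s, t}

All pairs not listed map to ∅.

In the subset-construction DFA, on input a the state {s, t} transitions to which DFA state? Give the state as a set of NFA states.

δ(s,a) = {r, s, t, u}; δ(t,a) = {p, q, s, u}.
Union: {p, q, r, s, t, u}.

{p, q, r, s, t, u}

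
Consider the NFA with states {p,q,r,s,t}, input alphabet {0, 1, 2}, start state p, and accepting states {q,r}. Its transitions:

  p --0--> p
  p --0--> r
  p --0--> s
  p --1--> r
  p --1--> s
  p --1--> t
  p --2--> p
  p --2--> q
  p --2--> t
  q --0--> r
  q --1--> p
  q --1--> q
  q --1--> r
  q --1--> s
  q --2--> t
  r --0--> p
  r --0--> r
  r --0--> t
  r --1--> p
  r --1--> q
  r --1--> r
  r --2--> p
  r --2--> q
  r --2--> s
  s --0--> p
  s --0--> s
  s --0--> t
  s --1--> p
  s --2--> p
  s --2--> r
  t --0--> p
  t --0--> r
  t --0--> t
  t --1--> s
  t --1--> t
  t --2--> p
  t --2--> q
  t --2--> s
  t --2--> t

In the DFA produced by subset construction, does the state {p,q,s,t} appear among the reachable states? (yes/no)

Start state of the DFA: {p}.
{p} --0--> {p,r,s}  [new]
{p} --1--> {r,s,t}  [new]
{p} --2--> {p,q,t}  [new]
{p,r,s} --0--> {p,r,s,t}  [new]
{p,r,s} --1--> {p,q,r,s,t}  [new]
{p,r,s} --2--> {p,q,r,s,t}  [seen]
{r,s,t} --0--> {p,r,s,t}  [seen]
{r,s,t} --1--> {p,q,r,s,t}  [seen]
{r,s,t} --2--> {p,q,r,s,t}  [seen]
{p,q,t} --0--> {p,r,s,t}  [seen]
{p,q,t} --1--> {p,q,r,s,t}  [seen]
{p,q,t} --2--> {p,q,s,t}  [new]
{p,r,s,t} --0--> {p,r,s,t}  [seen]
{p,r,s,t} --1--> {p,q,r,s,t}  [seen]
{p,r,s,t} --2--> {p,q,r,s,t}  [seen]
{p,q,r,s,t} --0--> {p,r,s,t}  [seen]
{p,q,r,s,t} --1--> {p,q,r,s,t}  [seen]
{p,q,r,s,t} --2--> {p,q,r,s,t}  [seen]
{p,q,s,t} --0--> {p,r,s,t}  [seen]
{p,q,s,t} --1--> {p,q,r,s,t}  [seen]
{p,q,s,t} --2--> {p,q,r,s,t}  [seen]
Reachable DFA states: {p}, {p,r,s}, {r,s,t}, {p,q,t}, {p,r,s,t}, {p,q,r,s,t}, {p,q,s,t}.
{p,q,s,t} is among them.

yes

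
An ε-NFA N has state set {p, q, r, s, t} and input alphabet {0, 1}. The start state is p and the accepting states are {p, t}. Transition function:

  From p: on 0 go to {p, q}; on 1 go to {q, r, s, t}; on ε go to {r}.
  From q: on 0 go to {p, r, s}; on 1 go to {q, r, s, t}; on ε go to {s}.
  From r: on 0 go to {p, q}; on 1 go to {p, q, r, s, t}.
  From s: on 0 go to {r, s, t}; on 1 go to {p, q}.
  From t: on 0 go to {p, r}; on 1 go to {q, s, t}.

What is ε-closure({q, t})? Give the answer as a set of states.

{q, s, t}

Begin with {q, t}.
q →ε {s}; add s.
ε-closure = {q, s, t}.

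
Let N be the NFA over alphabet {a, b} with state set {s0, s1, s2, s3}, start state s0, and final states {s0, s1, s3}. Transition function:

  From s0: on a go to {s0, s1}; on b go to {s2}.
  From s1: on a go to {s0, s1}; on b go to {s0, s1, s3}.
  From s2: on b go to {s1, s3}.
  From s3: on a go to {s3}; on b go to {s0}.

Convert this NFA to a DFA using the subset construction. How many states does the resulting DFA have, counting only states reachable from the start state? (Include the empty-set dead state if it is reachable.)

Start state of the DFA: {s0}.
{s0} --a--> {s0, s1}  [new]
{s0} --b--> {s2}  [new]
{s0, s1} --a--> {s0, s1}  [seen]
{s0, s1} --b--> {s0, s1, s2, s3}  [new]
{s2} --a--> ∅  [new]
{s2} --b--> {s1, s3}  [new]
{s0, s1, s2, s3} --a--> {s0, s1, s3}  [new]
{s0, s1, s2, s3} --b--> {s0, s1, s2, s3}  [seen]
∅ --a--> ∅  [seen]
∅ --b--> ∅  [seen]
{s1, s3} --a--> {s0, s1, s3}  [seen]
{s1, s3} --b--> {s0, s1, s3}  [seen]
{s0, s1, s3} --a--> {s0, s1, s3}  [seen]
{s0, s1, s3} --b--> {s0, s1, s2, s3}  [seen]
Reachable DFA states: {s0}, {s0, s1}, {s2}, {s0, s1, s2, s3}, ∅, {s1, s3}, {s0, s1, s3}.

7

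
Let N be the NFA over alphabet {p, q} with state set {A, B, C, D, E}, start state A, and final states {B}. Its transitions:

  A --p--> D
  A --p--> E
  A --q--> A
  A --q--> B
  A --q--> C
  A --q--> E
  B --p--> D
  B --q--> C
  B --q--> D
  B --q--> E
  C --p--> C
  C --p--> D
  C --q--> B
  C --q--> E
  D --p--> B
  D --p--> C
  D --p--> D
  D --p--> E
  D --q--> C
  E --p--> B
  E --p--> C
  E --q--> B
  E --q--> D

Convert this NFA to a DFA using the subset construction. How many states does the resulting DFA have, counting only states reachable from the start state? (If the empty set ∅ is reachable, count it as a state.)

Start state of the DFA: {A}.
{A} --p--> {D, E}  [new]
{A} --q--> {A, B, C, E}  [new]
{D, E} --p--> {B, C, D, E}  [new]
{D, E} --q--> {B, C, D}  [new]
{A, B, C, E} --p--> {B, C, D, E}  [seen]
{A, B, C, E} --q--> {A, B, C, D, E}  [new]
{B, C, D, E} --p--> {B, C, D, E}  [seen]
{B, C, D, E} --q--> {B, C, D, E}  [seen]
{B, C, D} --p--> {B, C, D, E}  [seen]
{B, C, D} --q--> {B, C, D, E}  [seen]
{A, B, C, D, E} --p--> {B, C, D, E}  [seen]
{A, B, C, D, E} --q--> {A, B, C, D, E}  [seen]
Reachable DFA states: {A}, {D, E}, {A, B, C, E}, {B, C, D, E}, {B, C, D}, {A, B, C, D, E}.

6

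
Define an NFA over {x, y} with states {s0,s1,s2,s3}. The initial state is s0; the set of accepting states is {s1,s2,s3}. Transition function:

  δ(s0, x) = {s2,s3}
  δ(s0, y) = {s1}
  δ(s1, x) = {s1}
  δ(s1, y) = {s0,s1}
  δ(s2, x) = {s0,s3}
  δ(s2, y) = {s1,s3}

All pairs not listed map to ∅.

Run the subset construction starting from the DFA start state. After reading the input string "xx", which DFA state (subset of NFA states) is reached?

Start: {s0}.
δ(s0,x) = {s2,s3}.
Union: {s2,s3}.
After x: {s2,s3}.
δ(s2,x) = {s0,s3}; δ(s3,x) = ∅.
Union: {s0,s3}.
After x: {s0,s3}.

{s0,s3}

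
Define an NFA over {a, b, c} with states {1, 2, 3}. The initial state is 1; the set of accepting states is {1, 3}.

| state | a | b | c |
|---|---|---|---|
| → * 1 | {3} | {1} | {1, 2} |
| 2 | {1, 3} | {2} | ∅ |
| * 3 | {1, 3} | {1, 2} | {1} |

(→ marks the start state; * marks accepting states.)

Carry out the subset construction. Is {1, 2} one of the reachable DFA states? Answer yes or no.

yes

Start state of the DFA: {1}.
{1} --a--> {3}  [new]
{1} --b--> {1}  [seen]
{1} --c--> {1, 2}  [new]
{3} --a--> {1, 3}  [new]
{3} --b--> {1, 2}  [seen]
{3} --c--> {1}  [seen]
{1, 2} --a--> {1, 3}  [seen]
{1, 2} --b--> {1, 2}  [seen]
{1, 2} --c--> {1, 2}  [seen]
{1, 3} --a--> {1, 3}  [seen]
{1, 3} --b--> {1, 2}  [seen]
{1, 3} --c--> {1, 2}  [seen]
Reachable DFA states: {1}, {3}, {1, 2}, {1, 3}.
{1, 2} is among them.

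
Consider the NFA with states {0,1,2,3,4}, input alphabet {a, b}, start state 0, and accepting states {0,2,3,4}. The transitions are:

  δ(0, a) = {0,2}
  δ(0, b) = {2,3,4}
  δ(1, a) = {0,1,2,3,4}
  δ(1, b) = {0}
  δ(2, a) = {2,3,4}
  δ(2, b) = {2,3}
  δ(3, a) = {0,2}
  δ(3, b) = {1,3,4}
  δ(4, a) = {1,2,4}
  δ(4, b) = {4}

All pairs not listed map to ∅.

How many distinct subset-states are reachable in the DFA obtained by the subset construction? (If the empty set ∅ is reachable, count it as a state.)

Start state of the DFA: {0}.
{0} --a--> {0,2}  [new]
{0} --b--> {2,3,4}  [new]
{0,2} --a--> {0,2,3,4}  [new]
{0,2} --b--> {2,3,4}  [seen]
{2,3,4} --a--> {0,1,2,3,4}  [new]
{2,3,4} --b--> {1,2,3,4}  [new]
{0,2,3,4} --a--> {0,1,2,3,4}  [seen]
{0,2,3,4} --b--> {1,2,3,4}  [seen]
{0,1,2,3,4} --a--> {0,1,2,3,4}  [seen]
{0,1,2,3,4} --b--> {0,1,2,3,4}  [seen]
{1,2,3,4} --a--> {0,1,2,3,4}  [seen]
{1,2,3,4} --b--> {0,1,2,3,4}  [seen]
Reachable DFA states: {0}, {0,2}, {2,3,4}, {0,2,3,4}, {0,1,2,3,4}, {1,2,3,4}.

6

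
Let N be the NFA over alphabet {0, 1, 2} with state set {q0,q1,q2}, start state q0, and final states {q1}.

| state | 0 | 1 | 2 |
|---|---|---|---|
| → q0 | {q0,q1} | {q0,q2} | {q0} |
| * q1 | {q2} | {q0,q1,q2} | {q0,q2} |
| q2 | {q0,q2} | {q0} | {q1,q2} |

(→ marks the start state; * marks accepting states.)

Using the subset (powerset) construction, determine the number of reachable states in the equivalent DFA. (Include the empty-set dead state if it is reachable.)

Start state of the DFA: {q0}.
{q0} --0--> {q0,q1}  [new]
{q0} --1--> {q0,q2}  [new]
{q0} --2--> {q0}  [seen]
{q0,q1} --0--> {q0,q1,q2}  [new]
{q0,q1} --1--> {q0,q1,q2}  [seen]
{q0,q1} --2--> {q0,q2}  [seen]
{q0,q2} --0--> {q0,q1,q2}  [seen]
{q0,q2} --1--> {q0,q2}  [seen]
{q0,q2} --2--> {q0,q1,q2}  [seen]
{q0,q1,q2} --0--> {q0,q1,q2}  [seen]
{q0,q1,q2} --1--> {q0,q1,q2}  [seen]
{q0,q1,q2} --2--> {q0,q1,q2}  [seen]
Reachable DFA states: {q0}, {q0,q1}, {q0,q2}, {q0,q1,q2}.

4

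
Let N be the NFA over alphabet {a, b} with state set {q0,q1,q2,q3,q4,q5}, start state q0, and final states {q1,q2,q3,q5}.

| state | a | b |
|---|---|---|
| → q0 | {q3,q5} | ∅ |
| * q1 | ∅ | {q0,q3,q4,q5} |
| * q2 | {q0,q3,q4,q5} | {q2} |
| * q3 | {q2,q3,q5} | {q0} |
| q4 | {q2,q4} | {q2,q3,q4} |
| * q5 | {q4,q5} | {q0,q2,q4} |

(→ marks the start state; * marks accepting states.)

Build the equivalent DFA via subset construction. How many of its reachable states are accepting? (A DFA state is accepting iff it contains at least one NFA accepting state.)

6

Start state of the DFA: {q0}.
{q0} --a--> {q3,q5}  [new]
{q0} --b--> ∅  [new]
{q3,q5} --a--> {q2,q3,q4,q5}  [new]
{q3,q5} --b--> {q0,q2,q4}  [new]
∅ --a--> ∅  [seen]
∅ --b--> ∅  [seen]
{q2,q3,q4,q5} --a--> {q0,q2,q3,q4,q5}  [new]
{q2,q3,q4,q5} --b--> {q0,q2,q3,q4}  [new]
{q0,q2,q4} --a--> {q0,q2,q3,q4,q5}  [seen]
{q0,q2,q4} --b--> {q2,q3,q4}  [new]
{q0,q2,q3,q4,q5} --a--> {q0,q2,q3,q4,q5}  [seen]
{q0,q2,q3,q4,q5} --b--> {q0,q2,q3,q4}  [seen]
{q0,q2,q3,q4} --a--> {q0,q2,q3,q4,q5}  [seen]
{q0,q2,q3,q4} --b--> {q0,q2,q3,q4}  [seen]
{q2,q3,q4} --a--> {q0,q2,q3,q4,q5}  [seen]
{q2,q3,q4} --b--> {q0,q2,q3,q4}  [seen]
Reachable DFA states: {q0}, {q3,q5}, ∅, {q2,q3,q4,q5}, {q0,q2,q4}, {q0,q2,q3,q4,q5}, {q0,q2,q3,q4}, {q2,q3,q4}.
Accepting DFA states (contain an NFA accepting state): {q3,q5}, {q2,q3,q4,q5}, {q0,q2,q4}, {q0,q2,q3,q4,q5}, {q0,q2,q3,q4}, {q2,q3,q4}.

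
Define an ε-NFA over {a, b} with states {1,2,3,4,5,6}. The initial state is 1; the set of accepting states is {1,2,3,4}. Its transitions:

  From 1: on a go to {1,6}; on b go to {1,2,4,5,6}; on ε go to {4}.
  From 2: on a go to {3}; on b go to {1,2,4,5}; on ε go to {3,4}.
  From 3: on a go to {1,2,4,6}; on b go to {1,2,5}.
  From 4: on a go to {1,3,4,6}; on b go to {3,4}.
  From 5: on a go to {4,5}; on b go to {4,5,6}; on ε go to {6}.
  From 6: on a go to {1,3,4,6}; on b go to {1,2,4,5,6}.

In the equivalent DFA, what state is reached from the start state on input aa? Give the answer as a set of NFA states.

{1,2,3,4,6}

Start: {1,4}.
δ(1,a) = {1,6}; δ(4,a) = {1,3,4,6}.
Union: {1,3,4,6}.
After a: {1,3,4,6}.
δ(1,a) = {1,6}; δ(3,a) = {1,2,4,6}; δ(4,a) = {1,3,4,6}; δ(6,a) = {1,3,4,6}.
Union: {1,2,3,4,6}.
After a: {1,2,3,4,6}.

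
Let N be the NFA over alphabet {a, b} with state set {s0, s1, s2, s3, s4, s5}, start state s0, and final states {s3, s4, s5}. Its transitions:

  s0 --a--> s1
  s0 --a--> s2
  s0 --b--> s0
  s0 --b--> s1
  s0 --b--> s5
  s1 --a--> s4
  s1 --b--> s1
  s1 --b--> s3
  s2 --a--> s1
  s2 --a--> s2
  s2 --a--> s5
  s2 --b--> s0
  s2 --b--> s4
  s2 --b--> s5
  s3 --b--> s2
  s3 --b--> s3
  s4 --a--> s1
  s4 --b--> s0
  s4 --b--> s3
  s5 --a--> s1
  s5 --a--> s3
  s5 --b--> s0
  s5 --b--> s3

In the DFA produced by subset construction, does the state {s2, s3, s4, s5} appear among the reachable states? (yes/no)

no

Start state of the DFA: {s0}.
{s0} --a--> {s1, s2}  [new]
{s0} --b--> {s0, s1, s5}  [new]
{s1, s2} --a--> {s1, s2, s4, s5}  [new]
{s1, s2} --b--> {s0, s1, s3, s4, s5}  [new]
{s0, s1, s5} --a--> {s1, s2, s3, s4}  [new]
{s0, s1, s5} --b--> {s0, s1, s3, s5}  [new]
{s1, s2, s4, s5} --a--> {s1, s2, s3, s4, s5}  [new]
{s1, s2, s4, s5} --b--> {s0, s1, s3, s4, s5}  [seen]
{s0, s1, s3, s4, s5} --a--> {s1, s2, s3, s4}  [seen]
{s0, s1, s3, s4, s5} --b--> {s0, s1, s2, s3, s5}  [new]
{s1, s2, s3, s4} --a--> {s1, s2, s4, s5}  [seen]
{s1, s2, s3, s4} --b--> {s0, s1, s2, s3, s4, s5}  [new]
{s0, s1, s3, s5} --a--> {s1, s2, s3, s4}  [seen]
{s0, s1, s3, s5} --b--> {s0, s1, s2, s3, s5}  [seen]
{s1, s2, s3, s4, s5} --a--> {s1, s2, s3, s4, s5}  [seen]
{s1, s2, s3, s4, s5} --b--> {s0, s1, s2, s3, s4, s5}  [seen]
{s0, s1, s2, s3, s5} --a--> {s1, s2, s3, s4, s5}  [seen]
{s0, s1, s2, s3, s5} --b--> {s0, s1, s2, s3, s4, s5}  [seen]
{s0, s1, s2, s3, s4, s5} --a--> {s1, s2, s3, s4, s5}  [seen]
{s0, s1, s2, s3, s4, s5} --b--> {s0, s1, s2, s3, s4, s5}  [seen]
Reachable DFA states: {s0}, {s1, s2}, {s0, s1, s5}, {s1, s2, s4, s5}, {s0, s1, s3, s4, s5}, {s1, s2, s3, s4}, {s0, s1, s3, s5}, {s1, s2, s3, s4, s5}, {s0, s1, s2, s3, s5}, {s0, s1, s2, s3, s4, s5}.
{s2, s3, s4, s5} is not among them.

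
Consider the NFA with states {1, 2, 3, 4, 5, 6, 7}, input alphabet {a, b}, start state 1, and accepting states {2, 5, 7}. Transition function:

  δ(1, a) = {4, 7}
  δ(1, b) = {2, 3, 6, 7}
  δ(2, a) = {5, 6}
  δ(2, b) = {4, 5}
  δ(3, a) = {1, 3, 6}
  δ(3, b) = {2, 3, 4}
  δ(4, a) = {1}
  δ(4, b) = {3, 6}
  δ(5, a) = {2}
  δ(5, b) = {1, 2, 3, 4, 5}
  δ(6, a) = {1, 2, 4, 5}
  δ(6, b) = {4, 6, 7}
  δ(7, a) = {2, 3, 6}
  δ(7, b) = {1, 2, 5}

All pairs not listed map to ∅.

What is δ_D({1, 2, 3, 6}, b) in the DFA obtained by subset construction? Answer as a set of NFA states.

δ(1,b) = {2, 3, 6, 7}; δ(2,b) = {4, 5}; δ(3,b) = {2, 3, 4}; δ(6,b) = {4, 6, 7}.
Union: {2, 3, 4, 5, 6, 7}.

{2, 3, 4, 5, 6, 7}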